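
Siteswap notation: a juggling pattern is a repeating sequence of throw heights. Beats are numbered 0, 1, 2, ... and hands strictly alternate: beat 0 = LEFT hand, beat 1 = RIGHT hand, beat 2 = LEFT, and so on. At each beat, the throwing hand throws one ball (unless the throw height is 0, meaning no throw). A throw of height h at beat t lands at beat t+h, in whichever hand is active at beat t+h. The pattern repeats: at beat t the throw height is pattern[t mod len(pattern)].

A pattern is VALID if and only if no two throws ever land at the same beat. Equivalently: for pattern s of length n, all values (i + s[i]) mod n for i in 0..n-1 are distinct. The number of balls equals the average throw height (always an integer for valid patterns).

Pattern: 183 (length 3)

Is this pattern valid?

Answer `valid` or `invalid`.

Answer: valid

Derivation:
i=0: (i + s[i]) mod n = (0 + 1) mod 3 = 1
i=1: (i + s[i]) mod n = (1 + 8) mod 3 = 0
i=2: (i + s[i]) mod n = (2 + 3) mod 3 = 2
Residues: [1, 0, 2], distinct: True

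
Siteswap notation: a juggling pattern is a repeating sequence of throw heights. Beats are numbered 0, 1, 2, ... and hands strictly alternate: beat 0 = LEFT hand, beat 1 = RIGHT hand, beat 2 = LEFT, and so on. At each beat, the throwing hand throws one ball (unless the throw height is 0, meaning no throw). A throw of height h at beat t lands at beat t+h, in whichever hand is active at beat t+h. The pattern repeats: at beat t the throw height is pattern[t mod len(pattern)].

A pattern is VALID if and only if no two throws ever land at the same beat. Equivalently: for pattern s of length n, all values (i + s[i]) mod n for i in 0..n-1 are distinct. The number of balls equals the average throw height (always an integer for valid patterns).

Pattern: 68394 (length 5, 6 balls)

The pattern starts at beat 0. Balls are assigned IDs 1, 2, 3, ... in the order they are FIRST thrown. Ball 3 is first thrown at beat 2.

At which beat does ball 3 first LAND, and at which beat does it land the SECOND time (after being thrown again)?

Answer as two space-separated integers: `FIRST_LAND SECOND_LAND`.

Beat 0 (L): throw ball1 h=6 -> lands@6:L; in-air after throw: [b1@6:L]
Beat 1 (R): throw ball2 h=8 -> lands@9:R; in-air after throw: [b1@6:L b2@9:R]
Beat 2 (L): throw ball3 h=3 -> lands@5:R; in-air after throw: [b3@5:R b1@6:L b2@9:R]
Beat 3 (R): throw ball4 h=9 -> lands@12:L; in-air after throw: [b3@5:R b1@6:L b2@9:R b4@12:L]
Beat 4 (L): throw ball5 h=4 -> lands@8:L; in-air after throw: [b3@5:R b1@6:L b5@8:L b2@9:R b4@12:L]
Beat 5 (R): throw ball3 h=6 -> lands@11:R; in-air after throw: [b1@6:L b5@8:L b2@9:R b3@11:R b4@12:L]
Beat 6 (L): throw ball1 h=8 -> lands@14:L; in-air after throw: [b5@8:L b2@9:R b3@11:R b4@12:L b1@14:L]
Beat 7 (R): throw ball6 h=3 -> lands@10:L; in-air after throw: [b5@8:L b2@9:R b6@10:L b3@11:R b4@12:L b1@14:L]
Beat 8 (L): throw ball5 h=9 -> lands@17:R; in-air after throw: [b2@9:R b6@10:L b3@11:R b4@12:L b1@14:L b5@17:R]
Beat 9 (R): throw ball2 h=4 -> lands@13:R; in-air after throw: [b6@10:L b3@11:R b4@12:L b2@13:R b1@14:L b5@17:R]
Beat 10 (L): throw ball6 h=6 -> lands@16:L; in-air after throw: [b3@11:R b4@12:L b2@13:R b1@14:L b6@16:L b5@17:R]
Beat 11 (R): throw ball3 h=8 -> lands@19:R; in-air after throw: [b4@12:L b2@13:R b1@14:L b6@16:L b5@17:R b3@19:R]
Ball 3: thrown@2 h=3 -> first land @5; rethrown@5 h=6 -> second land @11

Answer: 5 11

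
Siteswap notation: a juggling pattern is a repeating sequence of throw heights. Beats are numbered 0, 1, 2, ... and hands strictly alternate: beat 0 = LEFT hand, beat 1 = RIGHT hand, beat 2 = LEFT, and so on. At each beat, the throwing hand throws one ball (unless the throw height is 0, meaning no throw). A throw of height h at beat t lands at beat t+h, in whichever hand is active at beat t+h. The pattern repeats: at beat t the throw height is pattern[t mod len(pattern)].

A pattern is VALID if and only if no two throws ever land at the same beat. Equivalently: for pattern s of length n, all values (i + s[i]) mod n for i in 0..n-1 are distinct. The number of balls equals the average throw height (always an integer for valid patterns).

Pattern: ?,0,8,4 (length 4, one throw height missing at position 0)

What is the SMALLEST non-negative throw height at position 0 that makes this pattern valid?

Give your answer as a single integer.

i=0: s[i]=? (unknown)
i=1: (1 + 0) mod 4 = 1
i=2: (2 + 8) mod 4 = 2
i=3: (3 + 4) mod 4 = 3
Known residues: [1, 2, 3]; need a permutation of 0..3, so missing residue r = 0
Need (0 + s) mod 4 = 0; smallest s = (0 - 0) mod 4 = 0

Answer: 0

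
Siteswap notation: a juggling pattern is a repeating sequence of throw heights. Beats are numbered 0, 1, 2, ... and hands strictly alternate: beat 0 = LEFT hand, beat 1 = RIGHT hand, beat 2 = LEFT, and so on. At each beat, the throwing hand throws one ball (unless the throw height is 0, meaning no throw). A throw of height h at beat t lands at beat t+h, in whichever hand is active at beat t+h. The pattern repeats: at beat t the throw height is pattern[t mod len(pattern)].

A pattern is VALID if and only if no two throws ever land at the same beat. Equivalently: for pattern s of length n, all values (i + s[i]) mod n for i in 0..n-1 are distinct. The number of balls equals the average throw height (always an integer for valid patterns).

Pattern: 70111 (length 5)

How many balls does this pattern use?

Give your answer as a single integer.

Pattern = [7, 0, 1, 1, 1], length n = 5
  position 0: throw height = 7, running sum = 7
  position 1: throw height = 0, running sum = 7
  position 2: throw height = 1, running sum = 8
  position 3: throw height = 1, running sum = 9
  position 4: throw height = 1, running sum = 10
Total sum = 10; balls = sum / n = 10 / 5 = 2

Answer: 2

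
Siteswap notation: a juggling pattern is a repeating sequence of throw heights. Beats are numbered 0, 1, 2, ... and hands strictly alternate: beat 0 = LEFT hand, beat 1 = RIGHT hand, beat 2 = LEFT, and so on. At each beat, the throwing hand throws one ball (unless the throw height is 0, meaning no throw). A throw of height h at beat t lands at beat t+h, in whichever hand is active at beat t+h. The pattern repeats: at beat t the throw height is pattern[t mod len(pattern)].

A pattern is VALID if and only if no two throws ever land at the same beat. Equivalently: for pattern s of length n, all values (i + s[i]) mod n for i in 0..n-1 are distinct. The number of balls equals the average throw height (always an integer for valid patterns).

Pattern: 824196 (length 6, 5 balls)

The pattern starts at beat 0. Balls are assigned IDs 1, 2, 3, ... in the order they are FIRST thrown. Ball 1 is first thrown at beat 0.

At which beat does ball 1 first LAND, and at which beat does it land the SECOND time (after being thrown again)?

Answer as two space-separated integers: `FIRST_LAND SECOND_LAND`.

Answer: 8 12

Derivation:
Beat 0 (L): throw ball1 h=8 -> lands@8:L; in-air after throw: [b1@8:L]
Beat 1 (R): throw ball2 h=2 -> lands@3:R; in-air after throw: [b2@3:R b1@8:L]
Beat 2 (L): throw ball3 h=4 -> lands@6:L; in-air after throw: [b2@3:R b3@6:L b1@8:L]
Beat 3 (R): throw ball2 h=1 -> lands@4:L; in-air after throw: [b2@4:L b3@6:L b1@8:L]
Beat 4 (L): throw ball2 h=9 -> lands@13:R; in-air after throw: [b3@6:L b1@8:L b2@13:R]
Beat 5 (R): throw ball4 h=6 -> lands@11:R; in-air after throw: [b3@6:L b1@8:L b4@11:R b2@13:R]
Beat 6 (L): throw ball3 h=8 -> lands@14:L; in-air after throw: [b1@8:L b4@11:R b2@13:R b3@14:L]
Beat 7 (R): throw ball5 h=2 -> lands@9:R; in-air after throw: [b1@8:L b5@9:R b4@11:R b2@13:R b3@14:L]
Beat 8 (L): throw ball1 h=4 -> lands@12:L; in-air after throw: [b5@9:R b4@11:R b1@12:L b2@13:R b3@14:L]
Beat 9 (R): throw ball5 h=1 -> lands@10:L; in-air after throw: [b5@10:L b4@11:R b1@12:L b2@13:R b3@14:L]
Beat 10 (L): throw ball5 h=9 -> lands@19:R; in-air after throw: [b4@11:R b1@12:L b2@13:R b3@14:L b5@19:R]
Beat 11 (R): throw ball4 h=6 -> lands@17:R; in-air after throw: [b1@12:L b2@13:R b3@14:L b4@17:R b5@19:R]
Beat 12 (L): throw ball1 h=8 -> lands@20:L; in-air after throw: [b2@13:R b3@14:L b4@17:R b5@19:R b1@20:L]
Ball 1: thrown@0 h=8 -> first land @8; rethrown@8 h=4 -> second land @12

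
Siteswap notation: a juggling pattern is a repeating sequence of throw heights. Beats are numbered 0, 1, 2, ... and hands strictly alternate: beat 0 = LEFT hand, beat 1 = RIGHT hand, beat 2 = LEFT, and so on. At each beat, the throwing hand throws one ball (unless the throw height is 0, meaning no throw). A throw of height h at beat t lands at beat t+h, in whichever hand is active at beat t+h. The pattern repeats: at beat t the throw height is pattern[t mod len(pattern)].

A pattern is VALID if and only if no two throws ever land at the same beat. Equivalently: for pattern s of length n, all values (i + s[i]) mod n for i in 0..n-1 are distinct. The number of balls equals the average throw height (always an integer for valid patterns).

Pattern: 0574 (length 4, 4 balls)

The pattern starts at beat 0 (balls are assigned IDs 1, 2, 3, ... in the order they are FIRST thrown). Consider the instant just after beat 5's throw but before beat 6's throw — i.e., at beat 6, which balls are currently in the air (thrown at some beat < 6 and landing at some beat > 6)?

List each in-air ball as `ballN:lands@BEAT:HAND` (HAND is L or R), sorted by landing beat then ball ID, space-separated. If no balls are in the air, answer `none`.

Beat 1 (R): throw ball1 h=5 -> lands@6:L; in-air after throw: [b1@6:L]
Beat 2 (L): throw ball2 h=7 -> lands@9:R; in-air after throw: [b1@6:L b2@9:R]
Beat 3 (R): throw ball3 h=4 -> lands@7:R; in-air after throw: [b1@6:L b3@7:R b2@9:R]
Beat 5 (R): throw ball4 h=5 -> lands@10:L; in-air after throw: [b1@6:L b3@7:R b2@9:R b4@10:L]
Beat 6 (L): throw ball1 h=7 -> lands@13:R; in-air after throw: [b3@7:R b2@9:R b4@10:L b1@13:R]

Answer: ball3:lands@7:R ball2:lands@9:R ball4:lands@10:L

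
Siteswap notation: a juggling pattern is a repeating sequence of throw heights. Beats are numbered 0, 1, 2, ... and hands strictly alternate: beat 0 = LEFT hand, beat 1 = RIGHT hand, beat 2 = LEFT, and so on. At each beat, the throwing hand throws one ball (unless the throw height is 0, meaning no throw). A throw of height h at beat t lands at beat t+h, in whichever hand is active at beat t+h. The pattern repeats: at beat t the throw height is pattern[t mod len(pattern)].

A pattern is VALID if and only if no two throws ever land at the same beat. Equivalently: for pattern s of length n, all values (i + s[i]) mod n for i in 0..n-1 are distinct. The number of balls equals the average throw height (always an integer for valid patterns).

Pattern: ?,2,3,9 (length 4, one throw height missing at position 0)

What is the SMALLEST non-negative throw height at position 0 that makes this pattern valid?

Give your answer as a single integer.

i=0: s[i]=? (unknown)
i=1: (1 + 2) mod 4 = 3
i=2: (2 + 3) mod 4 = 1
i=3: (3 + 9) mod 4 = 0
Known residues: [0, 1, 3]; need a permutation of 0..3, so missing residue r = 2
Need (0 + s) mod 4 = 2; smallest s = (2 - 0) mod 4 = 2

Answer: 2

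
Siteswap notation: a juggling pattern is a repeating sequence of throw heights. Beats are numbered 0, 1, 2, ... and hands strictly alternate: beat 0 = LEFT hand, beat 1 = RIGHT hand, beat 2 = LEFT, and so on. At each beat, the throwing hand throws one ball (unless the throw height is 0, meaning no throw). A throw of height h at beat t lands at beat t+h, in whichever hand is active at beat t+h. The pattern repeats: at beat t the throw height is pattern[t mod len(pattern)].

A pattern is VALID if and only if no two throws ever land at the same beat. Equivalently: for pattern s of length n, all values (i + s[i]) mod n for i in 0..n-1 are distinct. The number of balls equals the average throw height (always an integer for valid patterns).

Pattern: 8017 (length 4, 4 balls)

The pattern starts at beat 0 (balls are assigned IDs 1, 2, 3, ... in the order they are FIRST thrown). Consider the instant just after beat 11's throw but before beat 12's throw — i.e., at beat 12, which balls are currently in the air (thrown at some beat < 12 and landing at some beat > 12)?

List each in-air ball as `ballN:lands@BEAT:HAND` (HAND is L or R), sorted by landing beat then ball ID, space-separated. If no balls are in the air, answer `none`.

Answer: ball4:lands@14:L ball1:lands@16:L ball2:lands@18:L

Derivation:
Beat 0 (L): throw ball1 h=8 -> lands@8:L; in-air after throw: [b1@8:L]
Beat 2 (L): throw ball2 h=1 -> lands@3:R; in-air after throw: [b2@3:R b1@8:L]
Beat 3 (R): throw ball2 h=7 -> lands@10:L; in-air after throw: [b1@8:L b2@10:L]
Beat 4 (L): throw ball3 h=8 -> lands@12:L; in-air after throw: [b1@8:L b2@10:L b3@12:L]
Beat 6 (L): throw ball4 h=1 -> lands@7:R; in-air after throw: [b4@7:R b1@8:L b2@10:L b3@12:L]
Beat 7 (R): throw ball4 h=7 -> lands@14:L; in-air after throw: [b1@8:L b2@10:L b3@12:L b4@14:L]
Beat 8 (L): throw ball1 h=8 -> lands@16:L; in-air after throw: [b2@10:L b3@12:L b4@14:L b1@16:L]
Beat 10 (L): throw ball2 h=1 -> lands@11:R; in-air after throw: [b2@11:R b3@12:L b4@14:L b1@16:L]
Beat 11 (R): throw ball2 h=7 -> lands@18:L; in-air after throw: [b3@12:L b4@14:L b1@16:L b2@18:L]
Beat 12 (L): throw ball3 h=8 -> lands@20:L; in-air after throw: [b4@14:L b1@16:L b2@18:L b3@20:L]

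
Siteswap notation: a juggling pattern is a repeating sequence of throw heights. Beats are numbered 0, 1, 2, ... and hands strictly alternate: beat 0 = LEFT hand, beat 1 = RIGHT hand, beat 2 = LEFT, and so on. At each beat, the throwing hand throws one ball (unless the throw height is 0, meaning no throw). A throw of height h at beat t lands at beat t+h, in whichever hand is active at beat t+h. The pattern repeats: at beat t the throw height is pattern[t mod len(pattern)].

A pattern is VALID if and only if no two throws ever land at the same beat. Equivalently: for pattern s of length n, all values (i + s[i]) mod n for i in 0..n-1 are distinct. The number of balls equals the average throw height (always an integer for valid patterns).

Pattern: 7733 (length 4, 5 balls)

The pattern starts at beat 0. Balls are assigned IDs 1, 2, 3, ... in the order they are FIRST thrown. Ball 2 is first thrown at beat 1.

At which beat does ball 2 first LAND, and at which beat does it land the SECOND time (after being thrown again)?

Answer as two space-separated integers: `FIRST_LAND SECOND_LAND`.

Beat 0 (L): throw ball1 h=7 -> lands@7:R; in-air after throw: [b1@7:R]
Beat 1 (R): throw ball2 h=7 -> lands@8:L; in-air after throw: [b1@7:R b2@8:L]
Beat 2 (L): throw ball3 h=3 -> lands@5:R; in-air after throw: [b3@5:R b1@7:R b2@8:L]
Beat 3 (R): throw ball4 h=3 -> lands@6:L; in-air after throw: [b3@5:R b4@6:L b1@7:R b2@8:L]
Beat 4 (L): throw ball5 h=7 -> lands@11:R; in-air after throw: [b3@5:R b4@6:L b1@7:R b2@8:L b5@11:R]
Beat 5 (R): throw ball3 h=7 -> lands@12:L; in-air after throw: [b4@6:L b1@7:R b2@8:L b5@11:R b3@12:L]
Beat 6 (L): throw ball4 h=3 -> lands@9:R; in-air after throw: [b1@7:R b2@8:L b4@9:R b5@11:R b3@12:L]
Beat 7 (R): throw ball1 h=3 -> lands@10:L; in-air after throw: [b2@8:L b4@9:R b1@10:L b5@11:R b3@12:L]
Beat 8 (L): throw ball2 h=7 -> lands@15:R; in-air after throw: [b4@9:R b1@10:L b5@11:R b3@12:L b2@15:R]
Beat 9 (R): throw ball4 h=7 -> lands@16:L; in-air after throw: [b1@10:L b5@11:R b3@12:L b2@15:R b4@16:L]
Beat 10 (L): throw ball1 h=3 -> lands@13:R; in-air after throw: [b5@11:R b3@12:L b1@13:R b2@15:R b4@16:L]
Beat 11 (R): throw ball5 h=3 -> lands@14:L; in-air after throw: [b3@12:L b1@13:R b5@14:L b2@15:R b4@16:L]
Beat 12 (L): throw ball3 h=7 -> lands@19:R; in-air after throw: [b1@13:R b5@14:L b2@15:R b4@16:L b3@19:R]
Beat 13 (R): throw ball1 h=7 -> lands@20:L; in-air after throw: [b5@14:L b2@15:R b4@16:L b3@19:R b1@20:L]
Beat 14 (L): throw ball5 h=3 -> lands@17:R; in-air after throw: [b2@15:R b4@16:L b5@17:R b3@19:R b1@20:L]
Beat 15 (R): throw ball2 h=3 -> lands@18:L; in-air after throw: [b4@16:L b5@17:R b2@18:L b3@19:R b1@20:L]
Ball 2: thrown@1 h=7 -> first land @8; rethrown@8 h=7 -> second land @15

Answer: 8 15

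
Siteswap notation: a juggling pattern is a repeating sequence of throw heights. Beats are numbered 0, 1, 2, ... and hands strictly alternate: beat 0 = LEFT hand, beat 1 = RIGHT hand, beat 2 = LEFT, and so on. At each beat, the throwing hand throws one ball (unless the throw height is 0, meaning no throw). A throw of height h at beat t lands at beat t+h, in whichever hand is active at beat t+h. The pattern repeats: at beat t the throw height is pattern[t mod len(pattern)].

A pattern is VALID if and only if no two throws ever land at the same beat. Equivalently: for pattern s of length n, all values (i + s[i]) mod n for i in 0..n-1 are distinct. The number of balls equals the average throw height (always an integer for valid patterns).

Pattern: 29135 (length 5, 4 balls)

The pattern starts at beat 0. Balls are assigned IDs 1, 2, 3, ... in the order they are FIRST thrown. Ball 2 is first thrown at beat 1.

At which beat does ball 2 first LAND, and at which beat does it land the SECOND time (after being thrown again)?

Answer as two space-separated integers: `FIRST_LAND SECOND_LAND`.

Answer: 10 12

Derivation:
Beat 0 (L): throw ball1 h=2 -> lands@2:L; in-air after throw: [b1@2:L]
Beat 1 (R): throw ball2 h=9 -> lands@10:L; in-air after throw: [b1@2:L b2@10:L]
Beat 2 (L): throw ball1 h=1 -> lands@3:R; in-air after throw: [b1@3:R b2@10:L]
Beat 3 (R): throw ball1 h=3 -> lands@6:L; in-air after throw: [b1@6:L b2@10:L]
Beat 4 (L): throw ball3 h=5 -> lands@9:R; in-air after throw: [b1@6:L b3@9:R b2@10:L]
Beat 5 (R): throw ball4 h=2 -> lands@7:R; in-air after throw: [b1@6:L b4@7:R b3@9:R b2@10:L]
Beat 6 (L): throw ball1 h=9 -> lands@15:R; in-air after throw: [b4@7:R b3@9:R b2@10:L b1@15:R]
Beat 7 (R): throw ball4 h=1 -> lands@8:L; in-air after throw: [b4@8:L b3@9:R b2@10:L b1@15:R]
Beat 8 (L): throw ball4 h=3 -> lands@11:R; in-air after throw: [b3@9:R b2@10:L b4@11:R b1@15:R]
Beat 9 (R): throw ball3 h=5 -> lands@14:L; in-air after throw: [b2@10:L b4@11:R b3@14:L b1@15:R]
Beat 10 (L): throw ball2 h=2 -> lands@12:L; in-air after throw: [b4@11:R b2@12:L b3@14:L b1@15:R]
Beat 11 (R): throw ball4 h=9 -> lands@20:L; in-air after throw: [b2@12:L b3@14:L b1@15:R b4@20:L]
Beat 12 (L): throw ball2 h=1 -> lands@13:R; in-air after throw: [b2@13:R b3@14:L b1@15:R b4@20:L]
Ball 2: thrown@1 h=9 -> first land @10; rethrown@10 h=2 -> second land @12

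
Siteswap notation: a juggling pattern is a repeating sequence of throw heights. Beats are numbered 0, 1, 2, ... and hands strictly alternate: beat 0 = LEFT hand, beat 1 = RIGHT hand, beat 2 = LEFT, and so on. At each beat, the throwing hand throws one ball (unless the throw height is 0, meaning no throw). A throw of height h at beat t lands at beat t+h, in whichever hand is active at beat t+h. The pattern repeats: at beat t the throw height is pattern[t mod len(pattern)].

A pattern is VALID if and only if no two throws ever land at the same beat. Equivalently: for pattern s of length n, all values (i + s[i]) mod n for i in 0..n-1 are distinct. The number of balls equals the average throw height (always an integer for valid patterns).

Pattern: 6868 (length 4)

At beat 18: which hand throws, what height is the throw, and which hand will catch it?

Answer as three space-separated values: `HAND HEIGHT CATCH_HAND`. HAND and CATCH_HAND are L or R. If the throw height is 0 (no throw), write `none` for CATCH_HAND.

Answer: L 6 L

Derivation:
Beat 18: 18 mod 2 = 0, so hand = L
Throw height = pattern[18 mod 4] = pattern[2] = 6
Lands at beat 18+6=24, 24 mod 2 = 0, so catch hand = L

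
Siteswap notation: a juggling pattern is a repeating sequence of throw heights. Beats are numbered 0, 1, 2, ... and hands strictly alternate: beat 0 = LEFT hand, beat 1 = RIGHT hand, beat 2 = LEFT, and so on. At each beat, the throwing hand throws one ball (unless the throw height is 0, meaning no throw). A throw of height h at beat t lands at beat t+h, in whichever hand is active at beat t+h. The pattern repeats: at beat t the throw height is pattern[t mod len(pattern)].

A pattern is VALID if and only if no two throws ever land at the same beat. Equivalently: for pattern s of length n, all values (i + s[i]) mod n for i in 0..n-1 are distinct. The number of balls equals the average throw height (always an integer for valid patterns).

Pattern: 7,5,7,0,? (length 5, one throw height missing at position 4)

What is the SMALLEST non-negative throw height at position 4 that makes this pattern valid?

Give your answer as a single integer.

Answer: 1

Derivation:
i=0: (0 + 7) mod 5 = 2
i=1: (1 + 5) mod 5 = 1
i=2: (2 + 7) mod 5 = 4
i=3: (3 + 0) mod 5 = 3
i=4: s[i]=? (unknown)
Known residues: [1, 2, 3, 4]; need a permutation of 0..4, so missing residue r = 0
Need (4 + s) mod 5 = 0; smallest s = (0 - 4) mod 5 = 1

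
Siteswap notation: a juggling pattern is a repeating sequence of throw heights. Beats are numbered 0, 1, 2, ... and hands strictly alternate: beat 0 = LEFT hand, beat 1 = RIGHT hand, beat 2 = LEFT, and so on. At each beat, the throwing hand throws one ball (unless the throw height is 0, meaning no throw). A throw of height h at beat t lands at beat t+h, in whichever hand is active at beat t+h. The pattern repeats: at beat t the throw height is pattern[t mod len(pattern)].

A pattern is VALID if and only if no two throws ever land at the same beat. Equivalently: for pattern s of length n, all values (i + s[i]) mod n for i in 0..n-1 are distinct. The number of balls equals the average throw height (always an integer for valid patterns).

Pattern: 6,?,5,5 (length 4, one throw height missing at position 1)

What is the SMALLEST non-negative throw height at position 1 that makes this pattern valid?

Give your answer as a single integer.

i=0: (0 + 6) mod 4 = 2
i=1: s[i]=? (unknown)
i=2: (2 + 5) mod 4 = 3
i=3: (3 + 5) mod 4 = 0
Known residues: [0, 2, 3]; need a permutation of 0..3, so missing residue r = 1
Need (1 + s) mod 4 = 1; smallest s = (1 - 1) mod 4 = 0

Answer: 0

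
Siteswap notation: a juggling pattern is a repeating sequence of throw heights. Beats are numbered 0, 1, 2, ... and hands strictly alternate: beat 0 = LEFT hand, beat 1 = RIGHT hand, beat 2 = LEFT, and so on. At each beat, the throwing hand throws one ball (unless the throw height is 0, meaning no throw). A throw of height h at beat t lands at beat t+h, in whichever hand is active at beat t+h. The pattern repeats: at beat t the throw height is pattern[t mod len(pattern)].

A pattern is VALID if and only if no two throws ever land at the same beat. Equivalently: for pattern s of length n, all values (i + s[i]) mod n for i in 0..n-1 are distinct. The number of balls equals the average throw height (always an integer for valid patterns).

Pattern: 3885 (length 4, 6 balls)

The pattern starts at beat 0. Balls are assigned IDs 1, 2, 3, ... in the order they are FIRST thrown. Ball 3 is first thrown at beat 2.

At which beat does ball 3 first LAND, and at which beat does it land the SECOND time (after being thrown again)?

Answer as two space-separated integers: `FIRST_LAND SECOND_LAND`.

Beat 0 (L): throw ball1 h=3 -> lands@3:R; in-air after throw: [b1@3:R]
Beat 1 (R): throw ball2 h=8 -> lands@9:R; in-air after throw: [b1@3:R b2@9:R]
Beat 2 (L): throw ball3 h=8 -> lands@10:L; in-air after throw: [b1@3:R b2@9:R b3@10:L]
Beat 3 (R): throw ball1 h=5 -> lands@8:L; in-air after throw: [b1@8:L b2@9:R b3@10:L]
Beat 4 (L): throw ball4 h=3 -> lands@7:R; in-air after throw: [b4@7:R b1@8:L b2@9:R b3@10:L]
Beat 5 (R): throw ball5 h=8 -> lands@13:R; in-air after throw: [b4@7:R b1@8:L b2@9:R b3@10:L b5@13:R]
Beat 6 (L): throw ball6 h=8 -> lands@14:L; in-air after throw: [b4@7:R b1@8:L b2@9:R b3@10:L b5@13:R b6@14:L]
Beat 7 (R): throw ball4 h=5 -> lands@12:L; in-air after throw: [b1@8:L b2@9:R b3@10:L b4@12:L b5@13:R b6@14:L]
Beat 8 (L): throw ball1 h=3 -> lands@11:R; in-air after throw: [b2@9:R b3@10:L b1@11:R b4@12:L b5@13:R b6@14:L]
Beat 9 (R): throw ball2 h=8 -> lands@17:R; in-air after throw: [b3@10:L b1@11:R b4@12:L b5@13:R b6@14:L b2@17:R]
Beat 10 (L): throw ball3 h=8 -> lands@18:L; in-air after throw: [b1@11:R b4@12:L b5@13:R b6@14:L b2@17:R b3@18:L]
Beat 11 (R): throw ball1 h=5 -> lands@16:L; in-air after throw: [b4@12:L b5@13:R b6@14:L b1@16:L b2@17:R b3@18:L]
Beat 12 (L): throw ball4 h=3 -> lands@15:R; in-air after throw: [b5@13:R b6@14:L b4@15:R b1@16:L b2@17:R b3@18:L]
Beat 13 (R): throw ball5 h=8 -> lands@21:R; in-air after throw: [b6@14:L b4@15:R b1@16:L b2@17:R b3@18:L b5@21:R]
Beat 14 (L): throw ball6 h=8 -> lands@22:L; in-air after throw: [b4@15:R b1@16:L b2@17:R b3@18:L b5@21:R b6@22:L]
Ball 3: thrown@2 h=8 -> first land @10; rethrown@10 h=8 -> second land @18

Answer: 10 18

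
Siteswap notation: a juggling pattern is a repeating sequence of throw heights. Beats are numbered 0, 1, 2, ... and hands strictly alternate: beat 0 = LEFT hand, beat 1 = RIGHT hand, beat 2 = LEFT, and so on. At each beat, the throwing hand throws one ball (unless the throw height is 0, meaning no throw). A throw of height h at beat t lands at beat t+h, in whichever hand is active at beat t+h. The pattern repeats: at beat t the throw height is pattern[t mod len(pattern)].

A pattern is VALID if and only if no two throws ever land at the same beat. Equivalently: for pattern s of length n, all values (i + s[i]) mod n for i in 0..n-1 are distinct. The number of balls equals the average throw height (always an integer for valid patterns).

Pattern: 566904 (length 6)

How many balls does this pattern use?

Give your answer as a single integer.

Answer: 5

Derivation:
Pattern = [5, 6, 6, 9, 0, 4], length n = 6
  position 0: throw height = 5, running sum = 5
  position 1: throw height = 6, running sum = 11
  position 2: throw height = 6, running sum = 17
  position 3: throw height = 9, running sum = 26
  position 4: throw height = 0, running sum = 26
  position 5: throw height = 4, running sum = 30
Total sum = 30; balls = sum / n = 30 / 6 = 5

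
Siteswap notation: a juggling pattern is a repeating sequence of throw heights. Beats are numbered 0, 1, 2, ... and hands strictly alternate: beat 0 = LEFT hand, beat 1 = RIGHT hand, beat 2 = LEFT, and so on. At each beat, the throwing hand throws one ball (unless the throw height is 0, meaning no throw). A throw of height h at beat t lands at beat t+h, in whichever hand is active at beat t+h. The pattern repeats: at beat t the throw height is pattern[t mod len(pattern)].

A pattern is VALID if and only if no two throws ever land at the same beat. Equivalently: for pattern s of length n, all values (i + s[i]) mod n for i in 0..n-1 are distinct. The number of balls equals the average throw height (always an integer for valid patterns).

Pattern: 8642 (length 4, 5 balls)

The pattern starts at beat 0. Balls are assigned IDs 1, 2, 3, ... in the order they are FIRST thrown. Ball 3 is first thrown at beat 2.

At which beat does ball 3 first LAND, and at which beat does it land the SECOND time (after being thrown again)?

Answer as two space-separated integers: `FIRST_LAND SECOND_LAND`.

Beat 0 (L): throw ball1 h=8 -> lands@8:L; in-air after throw: [b1@8:L]
Beat 1 (R): throw ball2 h=6 -> lands@7:R; in-air after throw: [b2@7:R b1@8:L]
Beat 2 (L): throw ball3 h=4 -> lands@6:L; in-air after throw: [b3@6:L b2@7:R b1@8:L]
Beat 3 (R): throw ball4 h=2 -> lands@5:R; in-air after throw: [b4@5:R b3@6:L b2@7:R b1@8:L]
Beat 4 (L): throw ball5 h=8 -> lands@12:L; in-air after throw: [b4@5:R b3@6:L b2@7:R b1@8:L b5@12:L]
Beat 5 (R): throw ball4 h=6 -> lands@11:R; in-air after throw: [b3@6:L b2@7:R b1@8:L b4@11:R b5@12:L]
Beat 6 (L): throw ball3 h=4 -> lands@10:L; in-air after throw: [b2@7:R b1@8:L b3@10:L b4@11:R b5@12:L]
Beat 7 (R): throw ball2 h=2 -> lands@9:R; in-air after throw: [b1@8:L b2@9:R b3@10:L b4@11:R b5@12:L]
Beat 8 (L): throw ball1 h=8 -> lands@16:L; in-air after throw: [b2@9:R b3@10:L b4@11:R b5@12:L b1@16:L]
Beat 9 (R): throw ball2 h=6 -> lands@15:R; in-air after throw: [b3@10:L b4@11:R b5@12:L b2@15:R b1@16:L]
Beat 10 (L): throw ball3 h=4 -> lands@14:L; in-air after throw: [b4@11:R b5@12:L b3@14:L b2@15:R b1@16:L]
Ball 3: thrown@2 h=4 -> first land @6; rethrown@6 h=4 -> second land @10

Answer: 6 10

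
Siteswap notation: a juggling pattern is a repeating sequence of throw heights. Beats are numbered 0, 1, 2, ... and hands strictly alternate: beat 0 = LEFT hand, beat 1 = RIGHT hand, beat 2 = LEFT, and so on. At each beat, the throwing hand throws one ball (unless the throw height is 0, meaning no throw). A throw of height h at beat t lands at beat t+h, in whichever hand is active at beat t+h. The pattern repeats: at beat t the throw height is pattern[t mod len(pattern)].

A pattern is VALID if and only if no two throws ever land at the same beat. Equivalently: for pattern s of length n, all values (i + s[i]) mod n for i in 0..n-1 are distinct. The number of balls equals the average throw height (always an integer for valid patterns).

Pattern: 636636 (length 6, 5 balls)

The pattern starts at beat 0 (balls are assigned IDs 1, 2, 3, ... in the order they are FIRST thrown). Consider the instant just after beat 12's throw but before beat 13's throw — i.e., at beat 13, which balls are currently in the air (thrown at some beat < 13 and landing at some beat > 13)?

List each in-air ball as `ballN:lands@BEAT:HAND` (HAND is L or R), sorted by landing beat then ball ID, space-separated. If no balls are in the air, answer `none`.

Answer: ball3:lands@14:L ball4:lands@15:R ball5:lands@17:R ball1:lands@18:L

Derivation:
Beat 0 (L): throw ball1 h=6 -> lands@6:L; in-air after throw: [b1@6:L]
Beat 1 (R): throw ball2 h=3 -> lands@4:L; in-air after throw: [b2@4:L b1@6:L]
Beat 2 (L): throw ball3 h=6 -> lands@8:L; in-air after throw: [b2@4:L b1@6:L b3@8:L]
Beat 3 (R): throw ball4 h=6 -> lands@9:R; in-air after throw: [b2@4:L b1@6:L b3@8:L b4@9:R]
Beat 4 (L): throw ball2 h=3 -> lands@7:R; in-air after throw: [b1@6:L b2@7:R b3@8:L b4@9:R]
Beat 5 (R): throw ball5 h=6 -> lands@11:R; in-air after throw: [b1@6:L b2@7:R b3@8:L b4@9:R b5@11:R]
Beat 6 (L): throw ball1 h=6 -> lands@12:L; in-air after throw: [b2@7:R b3@8:L b4@9:R b5@11:R b1@12:L]
Beat 7 (R): throw ball2 h=3 -> lands@10:L; in-air after throw: [b3@8:L b4@9:R b2@10:L b5@11:R b1@12:L]
Beat 8 (L): throw ball3 h=6 -> lands@14:L; in-air after throw: [b4@9:R b2@10:L b5@11:R b1@12:L b3@14:L]
Beat 9 (R): throw ball4 h=6 -> lands@15:R; in-air after throw: [b2@10:L b5@11:R b1@12:L b3@14:L b4@15:R]
Beat 10 (L): throw ball2 h=3 -> lands@13:R; in-air after throw: [b5@11:R b1@12:L b2@13:R b3@14:L b4@15:R]
Beat 11 (R): throw ball5 h=6 -> lands@17:R; in-air after throw: [b1@12:L b2@13:R b3@14:L b4@15:R b5@17:R]
Beat 12 (L): throw ball1 h=6 -> lands@18:L; in-air after throw: [b2@13:R b3@14:L b4@15:R b5@17:R b1@18:L]
Beat 13 (R): throw ball2 h=3 -> lands@16:L; in-air after throw: [b3@14:L b4@15:R b2@16:L b5@17:R b1@18:L]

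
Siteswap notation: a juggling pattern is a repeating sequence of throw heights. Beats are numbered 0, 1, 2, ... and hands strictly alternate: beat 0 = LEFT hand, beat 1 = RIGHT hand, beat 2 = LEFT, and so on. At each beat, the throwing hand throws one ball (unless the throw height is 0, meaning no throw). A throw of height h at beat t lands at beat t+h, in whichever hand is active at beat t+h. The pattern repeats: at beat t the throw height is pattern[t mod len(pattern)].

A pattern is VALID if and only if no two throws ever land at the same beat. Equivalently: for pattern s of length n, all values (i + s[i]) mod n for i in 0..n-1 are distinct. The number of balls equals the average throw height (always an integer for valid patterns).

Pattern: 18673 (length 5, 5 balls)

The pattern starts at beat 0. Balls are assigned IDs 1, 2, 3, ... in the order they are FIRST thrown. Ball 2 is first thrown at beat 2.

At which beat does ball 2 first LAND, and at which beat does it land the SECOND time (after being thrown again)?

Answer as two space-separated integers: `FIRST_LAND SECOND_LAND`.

Beat 0 (L): throw ball1 h=1 -> lands@1:R; in-air after throw: [b1@1:R]
Beat 1 (R): throw ball1 h=8 -> lands@9:R; in-air after throw: [b1@9:R]
Beat 2 (L): throw ball2 h=6 -> lands@8:L; in-air after throw: [b2@8:L b1@9:R]
Beat 3 (R): throw ball3 h=7 -> lands@10:L; in-air after throw: [b2@8:L b1@9:R b3@10:L]
Beat 4 (L): throw ball4 h=3 -> lands@7:R; in-air after throw: [b4@7:R b2@8:L b1@9:R b3@10:L]
Beat 5 (R): throw ball5 h=1 -> lands@6:L; in-air after throw: [b5@6:L b4@7:R b2@8:L b1@9:R b3@10:L]
Beat 6 (L): throw ball5 h=8 -> lands@14:L; in-air after throw: [b4@7:R b2@8:L b1@9:R b3@10:L b5@14:L]
Beat 7 (R): throw ball4 h=6 -> lands@13:R; in-air after throw: [b2@8:L b1@9:R b3@10:L b4@13:R b5@14:L]
Beat 8 (L): throw ball2 h=7 -> lands@15:R; in-air after throw: [b1@9:R b3@10:L b4@13:R b5@14:L b2@15:R]
Beat 9 (R): throw ball1 h=3 -> lands@12:L; in-air after throw: [b3@10:L b1@12:L b4@13:R b5@14:L b2@15:R]
Beat 10 (L): throw ball3 h=1 -> lands@11:R; in-air after throw: [b3@11:R b1@12:L b4@13:R b5@14:L b2@15:R]
Beat 11 (R): throw ball3 h=8 -> lands@19:R; in-air after throw: [b1@12:L b4@13:R b5@14:L b2@15:R b3@19:R]
Beat 12 (L): throw ball1 h=6 -> lands@18:L; in-air after throw: [b4@13:R b5@14:L b2@15:R b1@18:L b3@19:R]
Beat 13 (R): throw ball4 h=7 -> lands@20:L; in-air after throw: [b5@14:L b2@15:R b1@18:L b3@19:R b4@20:L]
Beat 14 (L): throw ball5 h=3 -> lands@17:R; in-air after throw: [b2@15:R b5@17:R b1@18:L b3@19:R b4@20:L]
Beat 15 (R): throw ball2 h=1 -> lands@16:L; in-air after throw: [b2@16:L b5@17:R b1@18:L b3@19:R b4@20:L]
Ball 2: thrown@2 h=6 -> first land @8; rethrown@8 h=7 -> second land @15

Answer: 8 15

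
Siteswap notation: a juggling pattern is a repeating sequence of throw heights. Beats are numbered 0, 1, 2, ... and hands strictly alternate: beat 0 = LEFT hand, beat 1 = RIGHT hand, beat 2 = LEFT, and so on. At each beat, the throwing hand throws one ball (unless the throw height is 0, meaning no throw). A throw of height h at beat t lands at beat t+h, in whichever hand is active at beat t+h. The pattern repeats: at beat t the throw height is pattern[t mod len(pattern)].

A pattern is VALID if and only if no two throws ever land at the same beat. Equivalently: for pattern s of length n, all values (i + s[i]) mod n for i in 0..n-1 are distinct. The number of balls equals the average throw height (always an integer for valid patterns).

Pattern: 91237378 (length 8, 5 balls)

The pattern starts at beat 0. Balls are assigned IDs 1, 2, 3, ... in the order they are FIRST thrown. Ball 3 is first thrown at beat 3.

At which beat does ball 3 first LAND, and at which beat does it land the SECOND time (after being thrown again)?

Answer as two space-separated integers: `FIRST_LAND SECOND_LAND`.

Answer: 6 13

Derivation:
Beat 0 (L): throw ball1 h=9 -> lands@9:R; in-air after throw: [b1@9:R]
Beat 1 (R): throw ball2 h=1 -> lands@2:L; in-air after throw: [b2@2:L b1@9:R]
Beat 2 (L): throw ball2 h=2 -> lands@4:L; in-air after throw: [b2@4:L b1@9:R]
Beat 3 (R): throw ball3 h=3 -> lands@6:L; in-air after throw: [b2@4:L b3@6:L b1@9:R]
Beat 4 (L): throw ball2 h=7 -> lands@11:R; in-air after throw: [b3@6:L b1@9:R b2@11:R]
Beat 5 (R): throw ball4 h=3 -> lands@8:L; in-air after throw: [b3@6:L b4@8:L b1@9:R b2@11:R]
Beat 6 (L): throw ball3 h=7 -> lands@13:R; in-air after throw: [b4@8:L b1@9:R b2@11:R b3@13:R]
Beat 7 (R): throw ball5 h=8 -> lands@15:R; in-air after throw: [b4@8:L b1@9:R b2@11:R b3@13:R b5@15:R]
Beat 8 (L): throw ball4 h=9 -> lands@17:R; in-air after throw: [b1@9:R b2@11:R b3@13:R b5@15:R b4@17:R]
Beat 9 (R): throw ball1 h=1 -> lands@10:L; in-air after throw: [b1@10:L b2@11:R b3@13:R b5@15:R b4@17:R]
Beat 10 (L): throw ball1 h=2 -> lands@12:L; in-air after throw: [b2@11:R b1@12:L b3@13:R b5@15:R b4@17:R]
Beat 11 (R): throw ball2 h=3 -> lands@14:L; in-air after throw: [b1@12:L b3@13:R b2@14:L b5@15:R b4@17:R]
Beat 12 (L): throw ball1 h=7 -> lands@19:R; in-air after throw: [b3@13:R b2@14:L b5@15:R b4@17:R b1@19:R]
Beat 13 (R): throw ball3 h=3 -> lands@16:L; in-air after throw: [b2@14:L b5@15:R b3@16:L b4@17:R b1@19:R]
Ball 3: thrown@3 h=3 -> first land @6; rethrown@6 h=7 -> second land @13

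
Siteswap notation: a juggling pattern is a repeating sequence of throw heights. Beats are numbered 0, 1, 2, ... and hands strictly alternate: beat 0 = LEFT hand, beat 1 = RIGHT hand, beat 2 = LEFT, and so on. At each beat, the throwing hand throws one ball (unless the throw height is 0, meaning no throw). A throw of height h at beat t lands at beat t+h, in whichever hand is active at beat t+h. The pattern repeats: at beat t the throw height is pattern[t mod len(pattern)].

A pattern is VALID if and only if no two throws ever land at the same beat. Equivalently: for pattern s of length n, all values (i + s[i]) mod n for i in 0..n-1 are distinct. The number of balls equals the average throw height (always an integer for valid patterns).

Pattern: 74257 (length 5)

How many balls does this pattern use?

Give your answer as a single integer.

Answer: 5

Derivation:
Pattern = [7, 4, 2, 5, 7], length n = 5
  position 0: throw height = 7, running sum = 7
  position 1: throw height = 4, running sum = 11
  position 2: throw height = 2, running sum = 13
  position 3: throw height = 5, running sum = 18
  position 4: throw height = 7, running sum = 25
Total sum = 25; balls = sum / n = 25 / 5 = 5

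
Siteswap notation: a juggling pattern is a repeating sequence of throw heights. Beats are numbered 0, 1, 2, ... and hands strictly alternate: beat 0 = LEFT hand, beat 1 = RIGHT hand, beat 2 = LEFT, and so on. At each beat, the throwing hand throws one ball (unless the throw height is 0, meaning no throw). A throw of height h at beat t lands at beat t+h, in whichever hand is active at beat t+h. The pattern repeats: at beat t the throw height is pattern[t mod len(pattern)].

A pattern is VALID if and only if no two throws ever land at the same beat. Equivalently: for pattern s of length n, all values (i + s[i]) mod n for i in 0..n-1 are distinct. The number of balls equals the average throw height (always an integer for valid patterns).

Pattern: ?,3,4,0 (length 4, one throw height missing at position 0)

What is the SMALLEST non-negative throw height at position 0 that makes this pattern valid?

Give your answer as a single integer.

i=0: s[i]=? (unknown)
i=1: (1 + 3) mod 4 = 0
i=2: (2 + 4) mod 4 = 2
i=3: (3 + 0) mod 4 = 3
Known residues: [0, 2, 3]; need a permutation of 0..3, so missing residue r = 1
Need (0 + s) mod 4 = 1; smallest s = (1 - 0) mod 4 = 1

Answer: 1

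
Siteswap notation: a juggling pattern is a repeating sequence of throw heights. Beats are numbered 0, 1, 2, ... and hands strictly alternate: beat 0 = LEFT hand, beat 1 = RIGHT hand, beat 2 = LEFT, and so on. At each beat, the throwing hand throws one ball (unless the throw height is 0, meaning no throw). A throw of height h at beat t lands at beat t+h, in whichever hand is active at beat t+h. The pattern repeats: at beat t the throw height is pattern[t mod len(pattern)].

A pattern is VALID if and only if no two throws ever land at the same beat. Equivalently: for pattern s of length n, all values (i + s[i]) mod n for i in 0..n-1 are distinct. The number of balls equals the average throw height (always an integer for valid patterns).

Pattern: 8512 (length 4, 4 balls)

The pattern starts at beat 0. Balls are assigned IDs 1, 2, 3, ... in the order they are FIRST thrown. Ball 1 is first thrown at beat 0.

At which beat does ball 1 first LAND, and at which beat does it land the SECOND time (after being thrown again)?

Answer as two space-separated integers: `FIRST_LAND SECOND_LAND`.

Beat 0 (L): throw ball1 h=8 -> lands@8:L; in-air after throw: [b1@8:L]
Beat 1 (R): throw ball2 h=5 -> lands@6:L; in-air after throw: [b2@6:L b1@8:L]
Beat 2 (L): throw ball3 h=1 -> lands@3:R; in-air after throw: [b3@3:R b2@6:L b1@8:L]
Beat 3 (R): throw ball3 h=2 -> lands@5:R; in-air after throw: [b3@5:R b2@6:L b1@8:L]
Beat 4 (L): throw ball4 h=8 -> lands@12:L; in-air after throw: [b3@5:R b2@6:L b1@8:L b4@12:L]
Beat 5 (R): throw ball3 h=5 -> lands@10:L; in-air after throw: [b2@6:L b1@8:L b3@10:L b4@12:L]
Beat 6 (L): throw ball2 h=1 -> lands@7:R; in-air after throw: [b2@7:R b1@8:L b3@10:L b4@12:L]
Beat 7 (R): throw ball2 h=2 -> lands@9:R; in-air after throw: [b1@8:L b2@9:R b3@10:L b4@12:L]
Beat 8 (L): throw ball1 h=8 -> lands@16:L; in-air after throw: [b2@9:R b3@10:L b4@12:L b1@16:L]
Beat 9 (R): throw ball2 h=5 -> lands@14:L; in-air after throw: [b3@10:L b4@12:L b2@14:L b1@16:L]
Beat 10 (L): throw ball3 h=1 -> lands@11:R; in-air after throw: [b3@11:R b4@12:L b2@14:L b1@16:L]
Beat 11 (R): throw ball3 h=2 -> lands@13:R; in-air after throw: [b4@12:L b3@13:R b2@14:L b1@16:L]
Beat 12 (L): throw ball4 h=8 -> lands@20:L; in-air after throw: [b3@13:R b2@14:L b1@16:L b4@20:L]
Beat 13 (R): throw ball3 h=5 -> lands@18:L; in-air after throw: [b2@14:L b1@16:L b3@18:L b4@20:L]
Ball 1: thrown@0 h=8 -> first land @8; rethrown@8 h=8 -> second land @16

Answer: 8 16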